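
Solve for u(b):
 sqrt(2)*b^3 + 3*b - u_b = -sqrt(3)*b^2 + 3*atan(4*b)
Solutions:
 u(b) = C1 + sqrt(2)*b^4/4 + sqrt(3)*b^3/3 + 3*b^2/2 - 3*b*atan(4*b) + 3*log(16*b^2 + 1)/8


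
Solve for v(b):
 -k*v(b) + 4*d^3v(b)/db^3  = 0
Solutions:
 v(b) = C1*exp(2^(1/3)*b*k^(1/3)/2) + C2*exp(2^(1/3)*b*k^(1/3)*(-1 + sqrt(3)*I)/4) + C3*exp(-2^(1/3)*b*k^(1/3)*(1 + sqrt(3)*I)/4)


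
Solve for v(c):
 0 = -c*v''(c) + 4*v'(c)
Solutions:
 v(c) = C1 + C2*c^5


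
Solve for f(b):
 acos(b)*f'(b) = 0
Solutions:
 f(b) = C1


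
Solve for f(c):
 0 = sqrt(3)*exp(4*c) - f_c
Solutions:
 f(c) = C1 + sqrt(3)*exp(4*c)/4


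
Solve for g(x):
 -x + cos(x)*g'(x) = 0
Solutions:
 g(x) = C1 + Integral(x/cos(x), x)


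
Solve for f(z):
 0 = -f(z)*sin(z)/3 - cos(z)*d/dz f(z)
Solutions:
 f(z) = C1*cos(z)^(1/3)


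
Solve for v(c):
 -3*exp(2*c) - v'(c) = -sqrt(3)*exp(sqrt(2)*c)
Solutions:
 v(c) = C1 - 3*exp(2*c)/2 + sqrt(6)*exp(sqrt(2)*c)/2


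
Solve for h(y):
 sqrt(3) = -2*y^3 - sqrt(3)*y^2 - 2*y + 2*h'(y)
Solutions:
 h(y) = C1 + y^4/4 + sqrt(3)*y^3/6 + y^2/2 + sqrt(3)*y/2


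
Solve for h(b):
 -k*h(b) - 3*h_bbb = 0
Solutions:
 h(b) = C1*exp(3^(2/3)*b*(-k)^(1/3)/3) + C2*exp(b*(-k)^(1/3)*(-3^(2/3) + 3*3^(1/6)*I)/6) + C3*exp(-b*(-k)^(1/3)*(3^(2/3) + 3*3^(1/6)*I)/6)


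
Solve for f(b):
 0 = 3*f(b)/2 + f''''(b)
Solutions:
 f(b) = (C1*sin(6^(1/4)*b/2) + C2*cos(6^(1/4)*b/2))*exp(-6^(1/4)*b/2) + (C3*sin(6^(1/4)*b/2) + C4*cos(6^(1/4)*b/2))*exp(6^(1/4)*b/2)


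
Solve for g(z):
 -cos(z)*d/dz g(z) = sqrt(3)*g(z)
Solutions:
 g(z) = C1*(sin(z) - 1)^(sqrt(3)/2)/(sin(z) + 1)^(sqrt(3)/2)


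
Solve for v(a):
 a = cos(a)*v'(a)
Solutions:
 v(a) = C1 + Integral(a/cos(a), a)


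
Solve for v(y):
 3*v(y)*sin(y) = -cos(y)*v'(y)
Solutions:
 v(y) = C1*cos(y)^3


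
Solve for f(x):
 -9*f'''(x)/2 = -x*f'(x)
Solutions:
 f(x) = C1 + Integral(C2*airyai(6^(1/3)*x/3) + C3*airybi(6^(1/3)*x/3), x)


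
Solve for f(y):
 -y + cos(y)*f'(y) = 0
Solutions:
 f(y) = C1 + Integral(y/cos(y), y)


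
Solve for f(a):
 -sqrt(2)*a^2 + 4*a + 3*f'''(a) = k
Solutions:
 f(a) = C1 + C2*a + C3*a^2 + sqrt(2)*a^5/180 - a^4/18 + a^3*k/18


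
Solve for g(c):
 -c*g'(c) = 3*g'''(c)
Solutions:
 g(c) = C1 + Integral(C2*airyai(-3^(2/3)*c/3) + C3*airybi(-3^(2/3)*c/3), c)


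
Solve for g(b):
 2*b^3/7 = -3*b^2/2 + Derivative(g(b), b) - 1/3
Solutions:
 g(b) = C1 + b^4/14 + b^3/2 + b/3


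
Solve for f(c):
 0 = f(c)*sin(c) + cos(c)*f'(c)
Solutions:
 f(c) = C1*cos(c)


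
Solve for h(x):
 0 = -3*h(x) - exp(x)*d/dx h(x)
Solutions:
 h(x) = C1*exp(3*exp(-x))


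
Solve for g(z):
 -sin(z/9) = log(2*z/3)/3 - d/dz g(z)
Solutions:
 g(z) = C1 + z*log(z)/3 - z*log(3)/3 - z/3 + z*log(2)/3 - 9*cos(z/9)


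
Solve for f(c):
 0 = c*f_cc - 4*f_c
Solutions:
 f(c) = C1 + C2*c^5


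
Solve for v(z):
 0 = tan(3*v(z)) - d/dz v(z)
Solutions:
 v(z) = -asin(C1*exp(3*z))/3 + pi/3
 v(z) = asin(C1*exp(3*z))/3


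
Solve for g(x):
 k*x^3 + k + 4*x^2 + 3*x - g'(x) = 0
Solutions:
 g(x) = C1 + k*x^4/4 + k*x + 4*x^3/3 + 3*x^2/2


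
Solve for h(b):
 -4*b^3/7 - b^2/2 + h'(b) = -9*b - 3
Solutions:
 h(b) = C1 + b^4/7 + b^3/6 - 9*b^2/2 - 3*b


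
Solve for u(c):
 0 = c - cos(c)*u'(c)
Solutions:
 u(c) = C1 + Integral(c/cos(c), c)


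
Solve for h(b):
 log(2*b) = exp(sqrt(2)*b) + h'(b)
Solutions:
 h(b) = C1 + b*log(b) + b*(-1 + log(2)) - sqrt(2)*exp(sqrt(2)*b)/2


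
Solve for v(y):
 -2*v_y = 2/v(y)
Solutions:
 v(y) = -sqrt(C1 - 2*y)
 v(y) = sqrt(C1 - 2*y)


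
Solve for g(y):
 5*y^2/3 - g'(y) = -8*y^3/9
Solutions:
 g(y) = C1 + 2*y^4/9 + 5*y^3/9


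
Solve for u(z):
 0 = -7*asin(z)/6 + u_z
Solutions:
 u(z) = C1 + 7*z*asin(z)/6 + 7*sqrt(1 - z^2)/6


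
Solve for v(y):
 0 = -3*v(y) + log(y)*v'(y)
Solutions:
 v(y) = C1*exp(3*li(y))


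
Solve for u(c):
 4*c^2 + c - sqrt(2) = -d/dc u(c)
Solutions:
 u(c) = C1 - 4*c^3/3 - c^2/2 + sqrt(2)*c


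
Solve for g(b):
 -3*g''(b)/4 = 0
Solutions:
 g(b) = C1 + C2*b


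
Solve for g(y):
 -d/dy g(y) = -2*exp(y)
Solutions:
 g(y) = C1 + 2*exp(y)


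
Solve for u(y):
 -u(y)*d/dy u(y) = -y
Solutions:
 u(y) = -sqrt(C1 + y^2)
 u(y) = sqrt(C1 + y^2)


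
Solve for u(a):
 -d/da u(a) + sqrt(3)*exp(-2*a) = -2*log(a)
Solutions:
 u(a) = C1 + 2*a*log(a) - 2*a - sqrt(3)*exp(-2*a)/2


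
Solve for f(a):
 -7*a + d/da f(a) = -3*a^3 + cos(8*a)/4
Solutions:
 f(a) = C1 - 3*a^4/4 + 7*a^2/2 + sin(8*a)/32


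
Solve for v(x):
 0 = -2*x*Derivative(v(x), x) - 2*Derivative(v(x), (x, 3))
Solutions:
 v(x) = C1 + Integral(C2*airyai(-x) + C3*airybi(-x), x)


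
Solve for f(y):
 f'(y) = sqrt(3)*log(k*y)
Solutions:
 f(y) = C1 + sqrt(3)*y*log(k*y) - sqrt(3)*y


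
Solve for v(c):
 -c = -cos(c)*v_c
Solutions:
 v(c) = C1 + Integral(c/cos(c), c)


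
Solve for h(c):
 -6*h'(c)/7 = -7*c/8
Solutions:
 h(c) = C1 + 49*c^2/96


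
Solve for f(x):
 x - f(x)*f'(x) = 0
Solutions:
 f(x) = -sqrt(C1 + x^2)
 f(x) = sqrt(C1 + x^2)


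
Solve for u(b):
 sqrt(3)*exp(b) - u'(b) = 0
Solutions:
 u(b) = C1 + sqrt(3)*exp(b)


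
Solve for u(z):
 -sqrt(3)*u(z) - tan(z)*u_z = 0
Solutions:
 u(z) = C1/sin(z)^(sqrt(3))


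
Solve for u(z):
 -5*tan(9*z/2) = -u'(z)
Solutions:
 u(z) = C1 - 10*log(cos(9*z/2))/9


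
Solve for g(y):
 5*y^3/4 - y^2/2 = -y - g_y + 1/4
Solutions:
 g(y) = C1 - 5*y^4/16 + y^3/6 - y^2/2 + y/4


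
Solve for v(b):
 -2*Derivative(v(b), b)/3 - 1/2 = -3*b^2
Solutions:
 v(b) = C1 + 3*b^3/2 - 3*b/4


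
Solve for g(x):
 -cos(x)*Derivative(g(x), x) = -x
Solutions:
 g(x) = C1 + Integral(x/cos(x), x)


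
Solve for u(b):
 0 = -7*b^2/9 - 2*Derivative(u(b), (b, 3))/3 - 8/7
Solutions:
 u(b) = C1 + C2*b + C3*b^2 - 7*b^5/360 - 2*b^3/7


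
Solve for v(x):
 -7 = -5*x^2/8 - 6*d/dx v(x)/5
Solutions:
 v(x) = C1 - 25*x^3/144 + 35*x/6


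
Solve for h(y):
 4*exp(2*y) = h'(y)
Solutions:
 h(y) = C1 + 2*exp(2*y)


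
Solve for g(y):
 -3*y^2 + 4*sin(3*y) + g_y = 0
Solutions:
 g(y) = C1 + y^3 + 4*cos(3*y)/3


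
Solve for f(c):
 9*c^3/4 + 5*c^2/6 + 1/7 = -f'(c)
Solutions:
 f(c) = C1 - 9*c^4/16 - 5*c^3/18 - c/7


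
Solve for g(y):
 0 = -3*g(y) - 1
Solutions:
 g(y) = -1/3


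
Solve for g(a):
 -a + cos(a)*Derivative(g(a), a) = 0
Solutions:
 g(a) = C1 + Integral(a/cos(a), a)


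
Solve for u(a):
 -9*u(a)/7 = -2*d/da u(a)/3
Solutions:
 u(a) = C1*exp(27*a/14)


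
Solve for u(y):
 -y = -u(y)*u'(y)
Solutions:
 u(y) = -sqrt(C1 + y^2)
 u(y) = sqrt(C1 + y^2)


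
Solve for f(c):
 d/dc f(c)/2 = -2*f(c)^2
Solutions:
 f(c) = 1/(C1 + 4*c)


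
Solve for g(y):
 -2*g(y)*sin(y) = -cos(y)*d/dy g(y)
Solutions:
 g(y) = C1/cos(y)^2


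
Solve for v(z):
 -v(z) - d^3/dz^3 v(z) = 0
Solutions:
 v(z) = C3*exp(-z) + (C1*sin(sqrt(3)*z/2) + C2*cos(sqrt(3)*z/2))*exp(z/2)


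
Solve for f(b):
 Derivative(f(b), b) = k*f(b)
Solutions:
 f(b) = C1*exp(b*k)


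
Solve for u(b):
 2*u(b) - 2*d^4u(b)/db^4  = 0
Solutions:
 u(b) = C1*exp(-b) + C2*exp(b) + C3*sin(b) + C4*cos(b)


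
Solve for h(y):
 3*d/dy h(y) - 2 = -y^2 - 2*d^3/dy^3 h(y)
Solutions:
 h(y) = C1 + C2*sin(sqrt(6)*y/2) + C3*cos(sqrt(6)*y/2) - y^3/9 + 10*y/9


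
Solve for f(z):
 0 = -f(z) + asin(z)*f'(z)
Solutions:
 f(z) = C1*exp(Integral(1/asin(z), z))


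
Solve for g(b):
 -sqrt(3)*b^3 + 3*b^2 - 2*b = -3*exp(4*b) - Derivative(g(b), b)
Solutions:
 g(b) = C1 + sqrt(3)*b^4/4 - b^3 + b^2 - 3*exp(4*b)/4


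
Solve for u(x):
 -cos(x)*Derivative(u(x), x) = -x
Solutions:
 u(x) = C1 + Integral(x/cos(x), x)


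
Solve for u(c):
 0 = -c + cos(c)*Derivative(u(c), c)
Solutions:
 u(c) = C1 + Integral(c/cos(c), c)


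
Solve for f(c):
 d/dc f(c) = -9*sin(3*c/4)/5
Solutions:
 f(c) = C1 + 12*cos(3*c/4)/5


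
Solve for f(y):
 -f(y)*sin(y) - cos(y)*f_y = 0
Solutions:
 f(y) = C1*cos(y)


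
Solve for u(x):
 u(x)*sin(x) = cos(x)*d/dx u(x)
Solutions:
 u(x) = C1/cos(x)


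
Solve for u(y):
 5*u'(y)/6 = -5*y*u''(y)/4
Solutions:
 u(y) = C1 + C2*y^(1/3)


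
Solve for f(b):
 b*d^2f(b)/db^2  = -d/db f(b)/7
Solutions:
 f(b) = C1 + C2*b^(6/7)


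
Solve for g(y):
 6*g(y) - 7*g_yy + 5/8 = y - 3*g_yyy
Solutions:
 g(y) = C1*exp(y*(49/(sqrt(43) + 386/27)^(1/3) + 9*(sqrt(43) + 386/27)^(1/3) + 42)/54)*sin(sqrt(3)*y*(-9*(sqrt(43) + 386/27)^(1/3) + 49/(sqrt(43) + 386/27)^(1/3))/54) + C2*exp(y*(49/(sqrt(43) + 386/27)^(1/3) + 9*(sqrt(43) + 386/27)^(1/3) + 42)/54)*cos(sqrt(3)*y*(-9*(sqrt(43) + 386/27)^(1/3) + 49/(sqrt(43) + 386/27)^(1/3))/54) + C3*exp(y*(-9*(sqrt(43) + 386/27)^(1/3) - 49/(sqrt(43) + 386/27)^(1/3) + 21)/27) + y/6 - 5/48


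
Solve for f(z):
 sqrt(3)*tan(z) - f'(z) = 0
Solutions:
 f(z) = C1 - sqrt(3)*log(cos(z))


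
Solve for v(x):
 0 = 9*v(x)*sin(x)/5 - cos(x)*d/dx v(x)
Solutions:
 v(x) = C1/cos(x)^(9/5)


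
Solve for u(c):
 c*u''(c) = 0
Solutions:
 u(c) = C1 + C2*c


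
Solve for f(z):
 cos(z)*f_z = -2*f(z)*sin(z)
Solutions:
 f(z) = C1*cos(z)^2


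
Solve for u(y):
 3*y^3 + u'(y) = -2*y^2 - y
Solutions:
 u(y) = C1 - 3*y^4/4 - 2*y^3/3 - y^2/2


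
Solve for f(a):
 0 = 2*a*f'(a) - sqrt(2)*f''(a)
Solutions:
 f(a) = C1 + C2*erfi(2^(3/4)*a/2)


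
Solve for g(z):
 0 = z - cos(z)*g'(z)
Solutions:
 g(z) = C1 + Integral(z/cos(z), z)


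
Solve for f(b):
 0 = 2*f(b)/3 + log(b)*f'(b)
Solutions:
 f(b) = C1*exp(-2*li(b)/3)


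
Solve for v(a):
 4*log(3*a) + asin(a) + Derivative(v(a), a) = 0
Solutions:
 v(a) = C1 - 4*a*log(a) - a*asin(a) - 4*a*log(3) + 4*a - sqrt(1 - a^2)


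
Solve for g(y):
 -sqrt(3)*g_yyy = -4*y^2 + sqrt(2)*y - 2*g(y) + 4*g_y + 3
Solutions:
 g(y) = C1*exp(-y*(-4*3^(1/3)/(9 + sqrt(81 + 64*sqrt(3)))^(1/3) + 3^(1/6)*(9 + sqrt(81 + 64*sqrt(3)))^(1/3))/6)*sin(y*(4*3^(5/6)/(9 + sqrt(81 + 64*sqrt(3)))^(1/3) + 3^(2/3)*(9 + sqrt(81 + 64*sqrt(3)))^(1/3))/6) + C2*exp(-y*(-4*3^(1/3)/(9 + sqrt(81 + 64*sqrt(3)))^(1/3) + 3^(1/6)*(9 + sqrt(81 + 64*sqrt(3)))^(1/3))/6)*cos(y*(4*3^(5/6)/(9 + sqrt(81 + 64*sqrt(3)))^(1/3) + 3^(2/3)*(9 + sqrt(81 + 64*sqrt(3)))^(1/3))/6) + C3*exp(y*(-4*3^(1/3)/(9 + sqrt(81 + 64*sqrt(3)))^(1/3) + 3^(1/6)*(9 + sqrt(81 + 64*sqrt(3)))^(1/3))/3) - 2*y^2 - 8*y + sqrt(2)*y/2 - 29/2 + sqrt(2)


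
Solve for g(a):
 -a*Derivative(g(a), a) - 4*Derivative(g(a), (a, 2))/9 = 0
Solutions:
 g(a) = C1 + C2*erf(3*sqrt(2)*a/4)


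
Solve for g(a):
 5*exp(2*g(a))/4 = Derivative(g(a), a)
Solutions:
 g(a) = log(-sqrt(-1/(C1 + 5*a))) + log(2)/2
 g(a) = log(-1/(C1 + 5*a))/2 + log(2)/2


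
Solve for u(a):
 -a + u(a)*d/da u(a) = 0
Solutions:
 u(a) = -sqrt(C1 + a^2)
 u(a) = sqrt(C1 + a^2)


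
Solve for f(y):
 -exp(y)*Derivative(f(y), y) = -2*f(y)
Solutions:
 f(y) = C1*exp(-2*exp(-y))


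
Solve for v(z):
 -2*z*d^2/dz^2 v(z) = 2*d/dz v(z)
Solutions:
 v(z) = C1 + C2*log(z)


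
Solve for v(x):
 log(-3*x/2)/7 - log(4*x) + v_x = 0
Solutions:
 v(x) = C1 + 6*x*log(x)/7 + x*(-6 - log(3) + 15*log(2) - I*pi)/7


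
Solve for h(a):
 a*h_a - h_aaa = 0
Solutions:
 h(a) = C1 + Integral(C2*airyai(a) + C3*airybi(a), a)


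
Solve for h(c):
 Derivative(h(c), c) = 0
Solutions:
 h(c) = C1


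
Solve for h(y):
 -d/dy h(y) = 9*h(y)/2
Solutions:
 h(y) = C1*exp(-9*y/2)


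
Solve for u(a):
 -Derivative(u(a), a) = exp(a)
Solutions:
 u(a) = C1 - exp(a)


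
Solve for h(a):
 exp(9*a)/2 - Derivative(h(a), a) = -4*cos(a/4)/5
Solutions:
 h(a) = C1 + exp(9*a)/18 + 16*sin(a/4)/5


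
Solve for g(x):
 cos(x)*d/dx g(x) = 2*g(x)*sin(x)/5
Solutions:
 g(x) = C1/cos(x)^(2/5)


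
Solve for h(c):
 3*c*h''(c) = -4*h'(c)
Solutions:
 h(c) = C1 + C2/c^(1/3)


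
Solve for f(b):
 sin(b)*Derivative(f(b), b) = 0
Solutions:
 f(b) = C1


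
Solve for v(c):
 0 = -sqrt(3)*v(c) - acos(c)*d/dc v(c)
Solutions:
 v(c) = C1*exp(-sqrt(3)*Integral(1/acos(c), c))


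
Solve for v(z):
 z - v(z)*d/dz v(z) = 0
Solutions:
 v(z) = -sqrt(C1 + z^2)
 v(z) = sqrt(C1 + z^2)


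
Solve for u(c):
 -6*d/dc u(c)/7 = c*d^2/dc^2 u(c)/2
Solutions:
 u(c) = C1 + C2/c^(5/7)


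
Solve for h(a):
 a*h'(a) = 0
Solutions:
 h(a) = C1


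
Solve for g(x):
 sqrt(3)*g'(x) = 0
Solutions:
 g(x) = C1


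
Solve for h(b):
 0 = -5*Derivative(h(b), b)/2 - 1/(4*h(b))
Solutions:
 h(b) = -sqrt(C1 - 5*b)/5
 h(b) = sqrt(C1 - 5*b)/5


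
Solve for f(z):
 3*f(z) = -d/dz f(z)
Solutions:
 f(z) = C1*exp(-3*z)


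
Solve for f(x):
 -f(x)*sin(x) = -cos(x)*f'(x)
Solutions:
 f(x) = C1/cos(x)


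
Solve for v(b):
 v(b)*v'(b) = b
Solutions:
 v(b) = -sqrt(C1 + b^2)
 v(b) = sqrt(C1 + b^2)


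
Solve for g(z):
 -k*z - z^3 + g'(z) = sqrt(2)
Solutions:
 g(z) = C1 + k*z^2/2 + z^4/4 + sqrt(2)*z


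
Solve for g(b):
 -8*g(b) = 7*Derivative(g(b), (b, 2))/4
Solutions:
 g(b) = C1*sin(4*sqrt(14)*b/7) + C2*cos(4*sqrt(14)*b/7)


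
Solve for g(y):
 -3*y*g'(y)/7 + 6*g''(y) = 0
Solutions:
 g(y) = C1 + C2*erfi(sqrt(7)*y/14)


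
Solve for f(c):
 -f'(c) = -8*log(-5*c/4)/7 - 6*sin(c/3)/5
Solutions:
 f(c) = C1 + 8*c*log(-c)/7 - 16*c*log(2)/7 - 8*c/7 + 8*c*log(5)/7 - 18*cos(c/3)/5


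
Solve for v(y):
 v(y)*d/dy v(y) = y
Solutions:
 v(y) = -sqrt(C1 + y^2)
 v(y) = sqrt(C1 + y^2)


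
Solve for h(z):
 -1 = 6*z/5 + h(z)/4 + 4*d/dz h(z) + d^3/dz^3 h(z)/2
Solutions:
 h(z) = C1*exp(-6^(1/3)*z*(-(9 + sqrt(24657))^(1/3) + 16*6^(1/3)/(9 + sqrt(24657))^(1/3))/12)*sin(2^(1/3)*3^(1/6)*z*(4*2^(1/3)/(9 + sqrt(24657))^(1/3) + 3^(2/3)*(9 + sqrt(24657))^(1/3)/12)) + C2*exp(-6^(1/3)*z*(-(9 + sqrt(24657))^(1/3) + 16*6^(1/3)/(9 + sqrt(24657))^(1/3))/12)*cos(2^(1/3)*3^(1/6)*z*(4*2^(1/3)/(9 + sqrt(24657))^(1/3) + 3^(2/3)*(9 + sqrt(24657))^(1/3)/12)) + C3*exp(6^(1/3)*z*(-(9 + sqrt(24657))^(1/3) + 16*6^(1/3)/(9 + sqrt(24657))^(1/3))/6) - 24*z/5 + 364/5


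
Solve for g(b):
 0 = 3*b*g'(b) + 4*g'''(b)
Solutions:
 g(b) = C1 + Integral(C2*airyai(-6^(1/3)*b/2) + C3*airybi(-6^(1/3)*b/2), b)


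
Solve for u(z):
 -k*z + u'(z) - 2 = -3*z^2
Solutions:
 u(z) = C1 + k*z^2/2 - z^3 + 2*z


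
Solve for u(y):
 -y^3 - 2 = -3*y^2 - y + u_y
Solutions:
 u(y) = C1 - y^4/4 + y^3 + y^2/2 - 2*y


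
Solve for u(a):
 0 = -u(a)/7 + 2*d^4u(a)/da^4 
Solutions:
 u(a) = C1*exp(-14^(3/4)*a/14) + C2*exp(14^(3/4)*a/14) + C3*sin(14^(3/4)*a/14) + C4*cos(14^(3/4)*a/14)


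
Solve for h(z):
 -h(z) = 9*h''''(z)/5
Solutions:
 h(z) = (C1*sin(5^(1/4)*sqrt(6)*z/6) + C2*cos(5^(1/4)*sqrt(6)*z/6))*exp(-5^(1/4)*sqrt(6)*z/6) + (C3*sin(5^(1/4)*sqrt(6)*z/6) + C4*cos(5^(1/4)*sqrt(6)*z/6))*exp(5^(1/4)*sqrt(6)*z/6)


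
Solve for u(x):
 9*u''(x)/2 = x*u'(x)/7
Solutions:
 u(x) = C1 + C2*erfi(sqrt(7)*x/21)


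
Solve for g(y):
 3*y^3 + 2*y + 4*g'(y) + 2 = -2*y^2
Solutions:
 g(y) = C1 - 3*y^4/16 - y^3/6 - y^2/4 - y/2


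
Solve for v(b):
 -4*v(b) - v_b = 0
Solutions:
 v(b) = C1*exp(-4*b)


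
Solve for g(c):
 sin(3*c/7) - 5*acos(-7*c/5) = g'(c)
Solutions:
 g(c) = C1 - 5*c*acos(-7*c/5) - 5*sqrt(25 - 49*c^2)/7 - 7*cos(3*c/7)/3


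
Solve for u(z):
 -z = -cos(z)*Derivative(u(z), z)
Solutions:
 u(z) = C1 + Integral(z/cos(z), z)


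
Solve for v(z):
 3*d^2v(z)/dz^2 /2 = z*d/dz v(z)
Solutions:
 v(z) = C1 + C2*erfi(sqrt(3)*z/3)


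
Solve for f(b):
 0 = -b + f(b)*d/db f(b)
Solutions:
 f(b) = -sqrt(C1 + b^2)
 f(b) = sqrt(C1 + b^2)


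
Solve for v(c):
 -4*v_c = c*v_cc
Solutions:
 v(c) = C1 + C2/c^3


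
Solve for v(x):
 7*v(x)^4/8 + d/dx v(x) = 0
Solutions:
 v(x) = (-3^(2/3)/3 - 3^(1/6)*I)*(1/(C1 + 7*x))^(1/3)
 v(x) = (-3^(2/3)/3 + 3^(1/6)*I)*(1/(C1 + 7*x))^(1/3)
 v(x) = 2*(1/(C1 + 21*x))^(1/3)


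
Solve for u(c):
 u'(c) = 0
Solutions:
 u(c) = C1


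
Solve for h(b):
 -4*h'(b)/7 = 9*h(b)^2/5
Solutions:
 h(b) = 20/(C1 + 63*b)


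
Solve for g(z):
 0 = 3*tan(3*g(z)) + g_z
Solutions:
 g(z) = -asin(C1*exp(-9*z))/3 + pi/3
 g(z) = asin(C1*exp(-9*z))/3


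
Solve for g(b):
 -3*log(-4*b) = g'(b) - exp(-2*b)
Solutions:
 g(b) = C1 - 3*b*log(-b) + 3*b*(1 - 2*log(2)) - exp(-2*b)/2


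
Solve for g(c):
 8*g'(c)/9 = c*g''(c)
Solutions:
 g(c) = C1 + C2*c^(17/9)


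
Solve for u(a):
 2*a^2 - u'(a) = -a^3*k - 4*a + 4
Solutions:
 u(a) = C1 + a^4*k/4 + 2*a^3/3 + 2*a^2 - 4*a


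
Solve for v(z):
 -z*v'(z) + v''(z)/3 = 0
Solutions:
 v(z) = C1 + C2*erfi(sqrt(6)*z/2)


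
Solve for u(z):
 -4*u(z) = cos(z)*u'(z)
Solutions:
 u(z) = C1*(sin(z)^2 - 2*sin(z) + 1)/(sin(z)^2 + 2*sin(z) + 1)


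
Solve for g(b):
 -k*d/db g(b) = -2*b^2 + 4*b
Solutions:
 g(b) = C1 + 2*b^3/(3*k) - 2*b^2/k


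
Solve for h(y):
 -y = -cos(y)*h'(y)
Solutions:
 h(y) = C1 + Integral(y/cos(y), y)


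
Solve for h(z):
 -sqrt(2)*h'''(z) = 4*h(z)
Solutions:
 h(z) = C3*exp(-sqrt(2)*z) + (C1*sin(sqrt(6)*z/2) + C2*cos(sqrt(6)*z/2))*exp(sqrt(2)*z/2)


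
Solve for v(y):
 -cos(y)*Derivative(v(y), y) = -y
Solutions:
 v(y) = C1 + Integral(y/cos(y), y)


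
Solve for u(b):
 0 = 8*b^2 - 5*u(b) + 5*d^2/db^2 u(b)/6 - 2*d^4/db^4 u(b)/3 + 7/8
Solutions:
 u(b) = 8*b^2/5 + (C1*sin(15^(1/4)*2^(3/4)*b*sin(atan(sqrt(455)/5)/2)/2) + C2*cos(15^(1/4)*2^(3/4)*b*sin(atan(sqrt(455)/5)/2)/2))*exp(-15^(1/4)*2^(3/4)*b*cos(atan(sqrt(455)/5)/2)/2) + (C3*sin(15^(1/4)*2^(3/4)*b*sin(atan(sqrt(455)/5)/2)/2) + C4*cos(15^(1/4)*2^(3/4)*b*sin(atan(sqrt(455)/5)/2)/2))*exp(15^(1/4)*2^(3/4)*b*cos(atan(sqrt(455)/5)/2)/2) + 17/24


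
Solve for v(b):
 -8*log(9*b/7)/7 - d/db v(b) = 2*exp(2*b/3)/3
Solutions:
 v(b) = C1 - 8*b*log(b)/7 + 8*b*(-2*log(3) + 1 + log(7))/7 - exp(2*b/3)


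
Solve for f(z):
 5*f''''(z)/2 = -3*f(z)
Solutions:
 f(z) = (C1*sin(10^(3/4)*3^(1/4)*z/10) + C2*cos(10^(3/4)*3^(1/4)*z/10))*exp(-10^(3/4)*3^(1/4)*z/10) + (C3*sin(10^(3/4)*3^(1/4)*z/10) + C4*cos(10^(3/4)*3^(1/4)*z/10))*exp(10^(3/4)*3^(1/4)*z/10)


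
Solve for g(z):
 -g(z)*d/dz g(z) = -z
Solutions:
 g(z) = -sqrt(C1 + z^2)
 g(z) = sqrt(C1 + z^2)


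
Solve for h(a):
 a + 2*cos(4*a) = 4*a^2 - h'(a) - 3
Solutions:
 h(a) = C1 + 4*a^3/3 - a^2/2 - 3*a - sin(4*a)/2


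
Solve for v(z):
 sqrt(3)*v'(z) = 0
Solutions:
 v(z) = C1


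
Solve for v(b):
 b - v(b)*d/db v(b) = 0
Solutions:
 v(b) = -sqrt(C1 + b^2)
 v(b) = sqrt(C1 + b^2)


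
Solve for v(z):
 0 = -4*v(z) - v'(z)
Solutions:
 v(z) = C1*exp(-4*z)


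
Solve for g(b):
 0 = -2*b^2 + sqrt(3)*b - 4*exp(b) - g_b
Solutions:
 g(b) = C1 - 2*b^3/3 + sqrt(3)*b^2/2 - 4*exp(b)


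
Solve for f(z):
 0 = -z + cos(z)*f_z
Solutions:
 f(z) = C1 + Integral(z/cos(z), z)


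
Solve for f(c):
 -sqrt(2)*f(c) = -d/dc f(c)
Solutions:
 f(c) = C1*exp(sqrt(2)*c)


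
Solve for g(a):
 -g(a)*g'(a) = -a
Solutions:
 g(a) = -sqrt(C1 + a^2)
 g(a) = sqrt(C1 + a^2)


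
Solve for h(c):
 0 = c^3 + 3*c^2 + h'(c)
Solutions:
 h(c) = C1 - c^4/4 - c^3


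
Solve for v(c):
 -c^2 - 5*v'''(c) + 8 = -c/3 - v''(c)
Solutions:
 v(c) = C1 + C2*c + C3*exp(c/5) + c^4/12 + 29*c^3/18 + 121*c^2/6


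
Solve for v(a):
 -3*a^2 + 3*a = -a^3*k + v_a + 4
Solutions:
 v(a) = C1 + a^4*k/4 - a^3 + 3*a^2/2 - 4*a


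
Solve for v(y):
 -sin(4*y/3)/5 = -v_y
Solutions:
 v(y) = C1 - 3*cos(4*y/3)/20


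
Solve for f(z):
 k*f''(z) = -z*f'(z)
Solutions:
 f(z) = C1 + C2*sqrt(k)*erf(sqrt(2)*z*sqrt(1/k)/2)


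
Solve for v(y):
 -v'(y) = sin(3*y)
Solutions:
 v(y) = C1 + cos(3*y)/3


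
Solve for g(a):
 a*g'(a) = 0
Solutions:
 g(a) = C1


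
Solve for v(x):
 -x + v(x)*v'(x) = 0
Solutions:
 v(x) = -sqrt(C1 + x^2)
 v(x) = sqrt(C1 + x^2)


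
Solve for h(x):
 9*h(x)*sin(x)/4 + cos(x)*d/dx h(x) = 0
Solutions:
 h(x) = C1*cos(x)^(9/4)


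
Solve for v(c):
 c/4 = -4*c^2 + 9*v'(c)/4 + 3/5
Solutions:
 v(c) = C1 + 16*c^3/27 + c^2/18 - 4*c/15


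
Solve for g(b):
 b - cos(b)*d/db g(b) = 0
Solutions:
 g(b) = C1 + Integral(b/cos(b), b)


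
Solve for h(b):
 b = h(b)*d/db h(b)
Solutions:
 h(b) = -sqrt(C1 + b^2)
 h(b) = sqrt(C1 + b^2)


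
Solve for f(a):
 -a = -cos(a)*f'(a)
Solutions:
 f(a) = C1 + Integral(a/cos(a), a)


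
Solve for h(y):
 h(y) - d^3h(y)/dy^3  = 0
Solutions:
 h(y) = C3*exp(y) + (C1*sin(sqrt(3)*y/2) + C2*cos(sqrt(3)*y/2))*exp(-y/2)


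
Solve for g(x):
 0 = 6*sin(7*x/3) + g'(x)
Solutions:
 g(x) = C1 + 18*cos(7*x/3)/7


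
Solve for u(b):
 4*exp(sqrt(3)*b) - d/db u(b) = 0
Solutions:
 u(b) = C1 + 4*sqrt(3)*exp(sqrt(3)*b)/3


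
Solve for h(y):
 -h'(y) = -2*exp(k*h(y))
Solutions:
 h(y) = Piecewise((log(-1/(C1*k + 2*k*y))/k, Ne(k, 0)), (nan, True))
 h(y) = Piecewise((C1 + 2*y, Eq(k, 0)), (nan, True))


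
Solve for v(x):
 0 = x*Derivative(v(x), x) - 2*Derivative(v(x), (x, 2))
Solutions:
 v(x) = C1 + C2*erfi(x/2)


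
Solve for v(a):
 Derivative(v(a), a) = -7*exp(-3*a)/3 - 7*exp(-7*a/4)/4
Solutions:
 v(a) = C1 + 7*exp(-3*a)/9 + exp(-7*a/4)


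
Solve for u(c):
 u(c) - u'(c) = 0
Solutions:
 u(c) = C1*exp(c)


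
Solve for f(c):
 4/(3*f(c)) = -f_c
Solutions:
 f(c) = -sqrt(C1 - 24*c)/3
 f(c) = sqrt(C1 - 24*c)/3


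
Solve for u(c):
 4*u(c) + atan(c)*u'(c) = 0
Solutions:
 u(c) = C1*exp(-4*Integral(1/atan(c), c))


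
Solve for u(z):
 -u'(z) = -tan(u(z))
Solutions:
 u(z) = pi - asin(C1*exp(z))
 u(z) = asin(C1*exp(z))


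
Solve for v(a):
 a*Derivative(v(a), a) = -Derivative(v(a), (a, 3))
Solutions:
 v(a) = C1 + Integral(C2*airyai(-a) + C3*airybi(-a), a)


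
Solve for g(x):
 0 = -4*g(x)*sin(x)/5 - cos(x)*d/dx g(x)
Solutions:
 g(x) = C1*cos(x)^(4/5)


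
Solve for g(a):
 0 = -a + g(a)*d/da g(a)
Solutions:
 g(a) = -sqrt(C1 + a^2)
 g(a) = sqrt(C1 + a^2)


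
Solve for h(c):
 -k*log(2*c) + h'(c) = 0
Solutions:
 h(c) = C1 + c*k*log(c) - c*k + c*k*log(2)


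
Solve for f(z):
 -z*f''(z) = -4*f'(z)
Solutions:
 f(z) = C1 + C2*z^5


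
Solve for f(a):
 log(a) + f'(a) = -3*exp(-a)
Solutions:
 f(a) = C1 - a*log(a) + a + 3*exp(-a)


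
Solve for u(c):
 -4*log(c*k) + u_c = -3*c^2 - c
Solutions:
 u(c) = C1 - c^3 - c^2/2 + 4*c*log(c*k) - 4*c


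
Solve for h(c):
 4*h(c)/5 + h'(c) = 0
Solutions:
 h(c) = C1*exp(-4*c/5)


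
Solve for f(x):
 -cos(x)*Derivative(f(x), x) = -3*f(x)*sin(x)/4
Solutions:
 f(x) = C1/cos(x)^(3/4)


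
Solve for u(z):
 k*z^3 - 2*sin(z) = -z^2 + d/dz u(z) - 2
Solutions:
 u(z) = C1 + k*z^4/4 + z^3/3 + 2*z + 2*cos(z)


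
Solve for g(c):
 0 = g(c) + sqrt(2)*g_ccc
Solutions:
 g(c) = C3*exp(-2^(5/6)*c/2) + (C1*sin(2^(5/6)*sqrt(3)*c/4) + C2*cos(2^(5/6)*sqrt(3)*c/4))*exp(2^(5/6)*c/4)


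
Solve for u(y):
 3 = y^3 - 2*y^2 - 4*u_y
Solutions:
 u(y) = C1 + y^4/16 - y^3/6 - 3*y/4


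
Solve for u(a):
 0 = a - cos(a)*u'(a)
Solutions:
 u(a) = C1 + Integral(a/cos(a), a)


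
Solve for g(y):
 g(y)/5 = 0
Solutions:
 g(y) = 0


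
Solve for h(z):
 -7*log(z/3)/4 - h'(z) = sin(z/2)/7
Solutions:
 h(z) = C1 - 7*z*log(z)/4 + 7*z/4 + 7*z*log(3)/4 + 2*cos(z/2)/7


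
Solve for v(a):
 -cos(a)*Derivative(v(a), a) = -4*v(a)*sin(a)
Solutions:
 v(a) = C1/cos(a)^4


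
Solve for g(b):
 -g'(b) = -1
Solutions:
 g(b) = C1 + b


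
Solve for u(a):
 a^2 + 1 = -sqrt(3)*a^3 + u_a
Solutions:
 u(a) = C1 + sqrt(3)*a^4/4 + a^3/3 + a


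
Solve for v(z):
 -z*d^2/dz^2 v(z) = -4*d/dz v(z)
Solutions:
 v(z) = C1 + C2*z^5


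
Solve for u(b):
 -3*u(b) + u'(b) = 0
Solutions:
 u(b) = C1*exp(3*b)


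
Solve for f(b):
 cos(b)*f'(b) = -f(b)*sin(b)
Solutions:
 f(b) = C1*cos(b)


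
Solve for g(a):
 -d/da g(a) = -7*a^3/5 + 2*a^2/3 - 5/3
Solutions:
 g(a) = C1 + 7*a^4/20 - 2*a^3/9 + 5*a/3


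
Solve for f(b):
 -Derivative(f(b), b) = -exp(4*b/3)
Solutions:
 f(b) = C1 + 3*exp(4*b/3)/4


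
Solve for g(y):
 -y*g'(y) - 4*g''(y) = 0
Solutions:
 g(y) = C1 + C2*erf(sqrt(2)*y/4)


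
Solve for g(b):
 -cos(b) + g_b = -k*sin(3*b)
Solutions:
 g(b) = C1 + k*cos(3*b)/3 + sin(b)


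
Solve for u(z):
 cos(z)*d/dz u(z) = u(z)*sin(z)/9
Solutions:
 u(z) = C1/cos(z)^(1/9)


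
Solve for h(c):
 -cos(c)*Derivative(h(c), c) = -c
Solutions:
 h(c) = C1 + Integral(c/cos(c), c)


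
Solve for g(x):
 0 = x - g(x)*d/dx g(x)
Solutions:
 g(x) = -sqrt(C1 + x^2)
 g(x) = sqrt(C1 + x^2)


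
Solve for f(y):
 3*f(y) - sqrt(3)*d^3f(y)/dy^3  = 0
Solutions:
 f(y) = C3*exp(3^(1/6)*y) + (C1*sin(3^(2/3)*y/2) + C2*cos(3^(2/3)*y/2))*exp(-3^(1/6)*y/2)


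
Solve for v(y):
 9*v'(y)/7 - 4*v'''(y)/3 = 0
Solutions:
 v(y) = C1 + C2*exp(-3*sqrt(21)*y/14) + C3*exp(3*sqrt(21)*y/14)


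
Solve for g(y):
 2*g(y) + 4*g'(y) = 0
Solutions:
 g(y) = C1*exp(-y/2)


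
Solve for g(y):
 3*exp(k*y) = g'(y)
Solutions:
 g(y) = C1 + 3*exp(k*y)/k


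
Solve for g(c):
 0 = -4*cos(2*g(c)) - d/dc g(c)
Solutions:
 g(c) = -asin((C1 + exp(16*c))/(C1 - exp(16*c)))/2 + pi/2
 g(c) = asin((C1 + exp(16*c))/(C1 - exp(16*c)))/2


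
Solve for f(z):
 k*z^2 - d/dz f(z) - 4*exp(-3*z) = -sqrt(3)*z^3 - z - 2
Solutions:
 f(z) = C1 + k*z^3/3 + sqrt(3)*z^4/4 + z^2/2 + 2*z + 4*exp(-3*z)/3


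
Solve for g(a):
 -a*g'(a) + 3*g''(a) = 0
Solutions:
 g(a) = C1 + C2*erfi(sqrt(6)*a/6)


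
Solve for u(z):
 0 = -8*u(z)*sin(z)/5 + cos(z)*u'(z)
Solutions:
 u(z) = C1/cos(z)^(8/5)


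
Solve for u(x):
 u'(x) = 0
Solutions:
 u(x) = C1


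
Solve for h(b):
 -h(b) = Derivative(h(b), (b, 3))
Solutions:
 h(b) = C3*exp(-b) + (C1*sin(sqrt(3)*b/2) + C2*cos(sqrt(3)*b/2))*exp(b/2)


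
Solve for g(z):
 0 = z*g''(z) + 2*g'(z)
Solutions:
 g(z) = C1 + C2/z


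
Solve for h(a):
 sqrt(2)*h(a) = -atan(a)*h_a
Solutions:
 h(a) = C1*exp(-sqrt(2)*Integral(1/atan(a), a))


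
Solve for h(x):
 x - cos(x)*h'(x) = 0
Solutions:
 h(x) = C1 + Integral(x/cos(x), x)


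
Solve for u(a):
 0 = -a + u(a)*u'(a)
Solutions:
 u(a) = -sqrt(C1 + a^2)
 u(a) = sqrt(C1 + a^2)


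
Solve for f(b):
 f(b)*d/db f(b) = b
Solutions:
 f(b) = -sqrt(C1 + b^2)
 f(b) = sqrt(C1 + b^2)


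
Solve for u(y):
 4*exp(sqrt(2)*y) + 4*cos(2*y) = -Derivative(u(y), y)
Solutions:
 u(y) = C1 - 2*sqrt(2)*exp(sqrt(2)*y) - 2*sin(2*y)


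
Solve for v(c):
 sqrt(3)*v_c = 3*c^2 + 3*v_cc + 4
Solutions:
 v(c) = C1 + C2*exp(sqrt(3)*c/3) + sqrt(3)*c^3/3 + 3*c^2 + 22*sqrt(3)*c/3


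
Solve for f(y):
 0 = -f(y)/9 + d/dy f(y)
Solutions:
 f(y) = C1*exp(y/9)


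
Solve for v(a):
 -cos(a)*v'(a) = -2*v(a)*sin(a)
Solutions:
 v(a) = C1/cos(a)^2


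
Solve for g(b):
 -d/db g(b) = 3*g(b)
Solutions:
 g(b) = C1*exp(-3*b)


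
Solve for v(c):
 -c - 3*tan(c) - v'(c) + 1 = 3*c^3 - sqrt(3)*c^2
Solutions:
 v(c) = C1 - 3*c^4/4 + sqrt(3)*c^3/3 - c^2/2 + c + 3*log(cos(c))


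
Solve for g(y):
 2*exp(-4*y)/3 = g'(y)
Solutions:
 g(y) = C1 - exp(-4*y)/6


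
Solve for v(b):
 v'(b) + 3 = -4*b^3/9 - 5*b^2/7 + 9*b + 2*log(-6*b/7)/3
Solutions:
 v(b) = C1 - b^4/9 - 5*b^3/21 + 9*b^2/2 + 2*b*log(-b)/3 + b*(-11 - 2*log(7) + 2*log(6))/3


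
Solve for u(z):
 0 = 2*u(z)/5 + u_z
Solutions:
 u(z) = C1*exp(-2*z/5)


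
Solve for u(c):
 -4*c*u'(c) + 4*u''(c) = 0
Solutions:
 u(c) = C1 + C2*erfi(sqrt(2)*c/2)


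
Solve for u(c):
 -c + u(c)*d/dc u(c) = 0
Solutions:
 u(c) = -sqrt(C1 + c^2)
 u(c) = sqrt(C1 + c^2)


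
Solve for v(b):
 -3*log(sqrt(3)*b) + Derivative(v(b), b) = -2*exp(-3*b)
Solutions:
 v(b) = C1 + 3*b*log(b) + b*(-3 + 3*log(3)/2) + 2*exp(-3*b)/3


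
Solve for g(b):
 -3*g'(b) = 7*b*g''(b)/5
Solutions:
 g(b) = C1 + C2/b^(8/7)


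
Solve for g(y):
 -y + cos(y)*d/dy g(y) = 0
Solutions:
 g(y) = C1 + Integral(y/cos(y), y)


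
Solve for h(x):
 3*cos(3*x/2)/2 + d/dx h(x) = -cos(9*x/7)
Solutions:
 h(x) = C1 - 7*sin(9*x/7)/9 - sin(3*x/2)


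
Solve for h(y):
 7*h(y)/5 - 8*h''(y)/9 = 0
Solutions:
 h(y) = C1*exp(-3*sqrt(70)*y/20) + C2*exp(3*sqrt(70)*y/20)


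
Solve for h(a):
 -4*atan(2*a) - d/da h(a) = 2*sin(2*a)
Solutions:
 h(a) = C1 - 4*a*atan(2*a) + log(4*a^2 + 1) + cos(2*a)


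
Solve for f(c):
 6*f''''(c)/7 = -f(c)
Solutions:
 f(c) = (C1*sin(14^(1/4)*3^(3/4)*c/6) + C2*cos(14^(1/4)*3^(3/4)*c/6))*exp(-14^(1/4)*3^(3/4)*c/6) + (C3*sin(14^(1/4)*3^(3/4)*c/6) + C4*cos(14^(1/4)*3^(3/4)*c/6))*exp(14^(1/4)*3^(3/4)*c/6)


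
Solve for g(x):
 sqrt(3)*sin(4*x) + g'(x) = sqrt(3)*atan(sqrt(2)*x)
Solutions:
 g(x) = C1 + sqrt(3)*(x*atan(sqrt(2)*x) - sqrt(2)*log(2*x^2 + 1)/4) + sqrt(3)*cos(4*x)/4


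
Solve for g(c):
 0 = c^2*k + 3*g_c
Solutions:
 g(c) = C1 - c^3*k/9


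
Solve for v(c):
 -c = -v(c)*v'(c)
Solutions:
 v(c) = -sqrt(C1 + c^2)
 v(c) = sqrt(C1 + c^2)


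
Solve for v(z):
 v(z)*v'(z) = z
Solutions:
 v(z) = -sqrt(C1 + z^2)
 v(z) = sqrt(C1 + z^2)


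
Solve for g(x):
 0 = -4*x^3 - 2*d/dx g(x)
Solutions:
 g(x) = C1 - x^4/2


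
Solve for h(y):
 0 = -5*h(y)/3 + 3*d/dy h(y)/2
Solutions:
 h(y) = C1*exp(10*y/9)


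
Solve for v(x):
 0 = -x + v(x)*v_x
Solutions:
 v(x) = -sqrt(C1 + x^2)
 v(x) = sqrt(C1 + x^2)


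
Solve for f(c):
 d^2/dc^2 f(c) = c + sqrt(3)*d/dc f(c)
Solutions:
 f(c) = C1 + C2*exp(sqrt(3)*c) - sqrt(3)*c^2/6 - c/3


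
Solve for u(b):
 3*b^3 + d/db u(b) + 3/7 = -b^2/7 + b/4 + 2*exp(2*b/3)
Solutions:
 u(b) = C1 - 3*b^4/4 - b^3/21 + b^2/8 - 3*b/7 + 3*exp(2*b/3)


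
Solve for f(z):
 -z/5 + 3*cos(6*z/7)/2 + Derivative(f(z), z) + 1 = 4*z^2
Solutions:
 f(z) = C1 + 4*z^3/3 + z^2/10 - z - 7*sin(6*z/7)/4


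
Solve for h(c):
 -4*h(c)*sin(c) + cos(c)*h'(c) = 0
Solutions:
 h(c) = C1/cos(c)^4


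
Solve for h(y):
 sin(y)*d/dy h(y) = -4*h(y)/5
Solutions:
 h(y) = C1*(cos(y) + 1)^(2/5)/(cos(y) - 1)^(2/5)


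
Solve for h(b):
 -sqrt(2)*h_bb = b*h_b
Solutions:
 h(b) = C1 + C2*erf(2^(1/4)*b/2)


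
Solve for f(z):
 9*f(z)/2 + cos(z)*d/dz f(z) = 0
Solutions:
 f(z) = C1*(sin(z) - 1)^(1/4)*(sin(z)^2 - 2*sin(z) + 1)/((sin(z) + 1)^(1/4)*(sin(z)^2 + 2*sin(z) + 1))


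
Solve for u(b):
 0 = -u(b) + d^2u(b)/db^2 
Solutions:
 u(b) = C1*exp(-b) + C2*exp(b)


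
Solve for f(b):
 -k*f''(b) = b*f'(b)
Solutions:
 f(b) = C1 + C2*sqrt(k)*erf(sqrt(2)*b*sqrt(1/k)/2)


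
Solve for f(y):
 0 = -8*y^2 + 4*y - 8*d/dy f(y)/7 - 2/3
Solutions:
 f(y) = C1 - 7*y^3/3 + 7*y^2/4 - 7*y/12


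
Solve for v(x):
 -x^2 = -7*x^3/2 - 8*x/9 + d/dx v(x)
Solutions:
 v(x) = C1 + 7*x^4/8 - x^3/3 + 4*x^2/9


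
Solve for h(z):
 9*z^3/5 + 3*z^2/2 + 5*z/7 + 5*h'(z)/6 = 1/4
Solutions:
 h(z) = C1 - 27*z^4/50 - 3*z^3/5 - 3*z^2/7 + 3*z/10


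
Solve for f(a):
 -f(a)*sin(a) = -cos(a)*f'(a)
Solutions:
 f(a) = C1/cos(a)


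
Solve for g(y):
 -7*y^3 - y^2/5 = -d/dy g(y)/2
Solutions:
 g(y) = C1 + 7*y^4/2 + 2*y^3/15


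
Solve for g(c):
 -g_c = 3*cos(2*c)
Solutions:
 g(c) = C1 - 3*sin(2*c)/2


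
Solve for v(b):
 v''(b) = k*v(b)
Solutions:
 v(b) = C1*exp(-b*sqrt(k)) + C2*exp(b*sqrt(k))


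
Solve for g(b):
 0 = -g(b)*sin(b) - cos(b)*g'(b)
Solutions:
 g(b) = C1*cos(b)


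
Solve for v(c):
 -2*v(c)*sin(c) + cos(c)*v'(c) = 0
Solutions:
 v(c) = C1/cos(c)^2


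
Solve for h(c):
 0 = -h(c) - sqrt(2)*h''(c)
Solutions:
 h(c) = C1*sin(2^(3/4)*c/2) + C2*cos(2^(3/4)*c/2)


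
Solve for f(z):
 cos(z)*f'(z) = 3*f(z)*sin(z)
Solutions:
 f(z) = C1/cos(z)^3


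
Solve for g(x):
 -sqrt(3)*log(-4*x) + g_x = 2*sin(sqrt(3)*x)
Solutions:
 g(x) = C1 + sqrt(3)*x*(log(-x) - 1) + 2*sqrt(3)*x*log(2) - 2*sqrt(3)*cos(sqrt(3)*x)/3


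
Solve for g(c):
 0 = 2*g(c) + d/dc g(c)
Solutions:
 g(c) = C1*exp(-2*c)


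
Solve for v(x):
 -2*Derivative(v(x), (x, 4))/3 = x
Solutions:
 v(x) = C1 + C2*x + C3*x^2 + C4*x^3 - x^5/80


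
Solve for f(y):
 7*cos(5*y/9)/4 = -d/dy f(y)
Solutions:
 f(y) = C1 - 63*sin(5*y/9)/20


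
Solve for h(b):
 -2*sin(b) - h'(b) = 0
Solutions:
 h(b) = C1 + 2*cos(b)


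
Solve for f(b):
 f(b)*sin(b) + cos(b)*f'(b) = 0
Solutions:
 f(b) = C1*cos(b)


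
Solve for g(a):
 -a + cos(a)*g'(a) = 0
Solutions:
 g(a) = C1 + Integral(a/cos(a), a)


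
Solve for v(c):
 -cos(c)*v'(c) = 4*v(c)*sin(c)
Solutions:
 v(c) = C1*cos(c)^4


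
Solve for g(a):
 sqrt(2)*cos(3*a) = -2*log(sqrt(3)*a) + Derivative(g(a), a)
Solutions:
 g(a) = C1 + 2*a*log(a) - 2*a + a*log(3) + sqrt(2)*sin(3*a)/3


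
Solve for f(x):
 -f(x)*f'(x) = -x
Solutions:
 f(x) = -sqrt(C1 + x^2)
 f(x) = sqrt(C1 + x^2)


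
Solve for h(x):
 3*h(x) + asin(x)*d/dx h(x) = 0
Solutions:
 h(x) = C1*exp(-3*Integral(1/asin(x), x))


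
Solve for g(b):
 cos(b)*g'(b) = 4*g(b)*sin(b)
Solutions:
 g(b) = C1/cos(b)^4


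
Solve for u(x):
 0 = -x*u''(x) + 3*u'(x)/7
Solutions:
 u(x) = C1 + C2*x^(10/7)


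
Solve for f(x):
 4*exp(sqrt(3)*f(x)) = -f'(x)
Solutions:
 f(x) = sqrt(3)*(2*log(1/(C1 + 4*x)) - log(3))/6


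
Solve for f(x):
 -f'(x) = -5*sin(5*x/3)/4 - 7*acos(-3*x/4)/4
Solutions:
 f(x) = C1 + 7*x*acos(-3*x/4)/4 + 7*sqrt(16 - 9*x^2)/12 - 3*cos(5*x/3)/4


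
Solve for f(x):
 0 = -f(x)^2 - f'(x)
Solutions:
 f(x) = 1/(C1 + x)


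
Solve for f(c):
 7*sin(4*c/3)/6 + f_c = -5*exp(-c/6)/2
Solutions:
 f(c) = C1 + 7*cos(4*c/3)/8 + 15*exp(-c/6)


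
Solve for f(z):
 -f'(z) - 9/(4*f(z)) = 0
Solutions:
 f(z) = -sqrt(C1 - 18*z)/2
 f(z) = sqrt(C1 - 18*z)/2


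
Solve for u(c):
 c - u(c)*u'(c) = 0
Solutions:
 u(c) = -sqrt(C1 + c^2)
 u(c) = sqrt(C1 + c^2)


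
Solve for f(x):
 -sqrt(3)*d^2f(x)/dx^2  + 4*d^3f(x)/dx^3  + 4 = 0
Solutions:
 f(x) = C1 + C2*x + C3*exp(sqrt(3)*x/4) + 2*sqrt(3)*x^2/3


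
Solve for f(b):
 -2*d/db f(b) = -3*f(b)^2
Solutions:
 f(b) = -2/(C1 + 3*b)


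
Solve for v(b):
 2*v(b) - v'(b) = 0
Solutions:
 v(b) = C1*exp(2*b)


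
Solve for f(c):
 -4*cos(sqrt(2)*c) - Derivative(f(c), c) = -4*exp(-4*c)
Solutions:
 f(c) = C1 - 2*sqrt(2)*sin(sqrt(2)*c) - exp(-4*c)


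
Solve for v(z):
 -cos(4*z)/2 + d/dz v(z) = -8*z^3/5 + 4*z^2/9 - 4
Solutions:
 v(z) = C1 - 2*z^4/5 + 4*z^3/27 - 4*z + sin(4*z)/8


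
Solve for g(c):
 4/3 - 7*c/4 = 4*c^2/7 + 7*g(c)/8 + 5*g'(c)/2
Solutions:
 g(c) = C1*exp(-7*c/20) - 32*c^2/49 + 594*c/343 - 24664/7203


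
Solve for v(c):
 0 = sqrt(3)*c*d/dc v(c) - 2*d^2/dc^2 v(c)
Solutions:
 v(c) = C1 + C2*erfi(3^(1/4)*c/2)


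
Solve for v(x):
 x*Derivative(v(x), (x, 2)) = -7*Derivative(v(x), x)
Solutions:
 v(x) = C1 + C2/x^6


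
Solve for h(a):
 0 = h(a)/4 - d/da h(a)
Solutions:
 h(a) = C1*exp(a/4)


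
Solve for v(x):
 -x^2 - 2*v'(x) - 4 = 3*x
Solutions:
 v(x) = C1 - x^3/6 - 3*x^2/4 - 2*x


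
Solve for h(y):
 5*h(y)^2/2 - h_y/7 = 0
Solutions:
 h(y) = -2/(C1 + 35*y)


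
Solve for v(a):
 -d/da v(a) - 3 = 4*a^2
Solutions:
 v(a) = C1 - 4*a^3/3 - 3*a


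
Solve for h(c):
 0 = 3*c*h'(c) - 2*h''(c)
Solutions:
 h(c) = C1 + C2*erfi(sqrt(3)*c/2)


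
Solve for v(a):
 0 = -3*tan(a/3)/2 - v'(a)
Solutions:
 v(a) = C1 + 9*log(cos(a/3))/2


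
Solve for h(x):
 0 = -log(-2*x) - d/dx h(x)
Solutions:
 h(x) = C1 - x*log(-x) + x*(1 - log(2))


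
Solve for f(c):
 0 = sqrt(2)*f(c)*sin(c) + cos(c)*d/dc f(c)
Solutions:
 f(c) = C1*cos(c)^(sqrt(2))


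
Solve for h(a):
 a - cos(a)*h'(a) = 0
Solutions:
 h(a) = C1 + Integral(a/cos(a), a)


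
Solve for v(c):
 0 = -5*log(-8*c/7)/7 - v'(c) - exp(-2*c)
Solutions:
 v(c) = C1 - 5*c*log(-c)/7 + 5*c*(-3*log(2) + 1 + log(7))/7 + exp(-2*c)/2


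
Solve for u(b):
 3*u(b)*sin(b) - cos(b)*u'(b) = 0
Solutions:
 u(b) = C1/cos(b)^3


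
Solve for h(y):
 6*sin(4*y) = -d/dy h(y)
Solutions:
 h(y) = C1 + 3*cos(4*y)/2


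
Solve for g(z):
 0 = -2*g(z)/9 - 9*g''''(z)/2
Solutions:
 g(z) = (C1*sin(z/3) + C2*cos(z/3))*exp(-z/3) + (C3*sin(z/3) + C4*cos(z/3))*exp(z/3)


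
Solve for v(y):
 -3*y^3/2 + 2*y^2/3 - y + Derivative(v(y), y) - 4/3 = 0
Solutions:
 v(y) = C1 + 3*y^4/8 - 2*y^3/9 + y^2/2 + 4*y/3


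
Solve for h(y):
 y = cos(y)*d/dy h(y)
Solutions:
 h(y) = C1 + Integral(y/cos(y), y)


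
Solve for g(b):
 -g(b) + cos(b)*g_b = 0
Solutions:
 g(b) = C1*sqrt(sin(b) + 1)/sqrt(sin(b) - 1)


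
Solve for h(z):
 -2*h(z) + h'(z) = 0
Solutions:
 h(z) = C1*exp(2*z)


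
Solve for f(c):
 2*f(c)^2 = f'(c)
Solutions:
 f(c) = -1/(C1 + 2*c)


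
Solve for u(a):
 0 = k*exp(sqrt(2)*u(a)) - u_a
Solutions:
 u(a) = sqrt(2)*(2*log(-1/(C1 + a*k)) - log(2))/4


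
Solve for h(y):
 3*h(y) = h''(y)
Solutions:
 h(y) = C1*exp(-sqrt(3)*y) + C2*exp(sqrt(3)*y)


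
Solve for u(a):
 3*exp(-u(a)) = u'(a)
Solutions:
 u(a) = log(C1 + 3*a)


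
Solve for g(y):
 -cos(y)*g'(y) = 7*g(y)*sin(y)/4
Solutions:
 g(y) = C1*cos(y)^(7/4)


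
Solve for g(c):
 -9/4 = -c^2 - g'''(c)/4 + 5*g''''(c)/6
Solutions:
 g(c) = C1 + C2*c + C3*c^2 + C4*exp(3*c/10) - c^5/15 - 10*c^4/9 - 719*c^3/54


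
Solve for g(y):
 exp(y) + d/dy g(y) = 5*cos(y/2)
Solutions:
 g(y) = C1 - exp(y) + 10*sin(y/2)


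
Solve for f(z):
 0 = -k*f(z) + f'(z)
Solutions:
 f(z) = C1*exp(k*z)


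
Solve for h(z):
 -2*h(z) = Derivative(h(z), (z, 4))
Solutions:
 h(z) = (C1*sin(2^(3/4)*z/2) + C2*cos(2^(3/4)*z/2))*exp(-2^(3/4)*z/2) + (C3*sin(2^(3/4)*z/2) + C4*cos(2^(3/4)*z/2))*exp(2^(3/4)*z/2)


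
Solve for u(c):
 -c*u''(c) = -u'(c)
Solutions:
 u(c) = C1 + C2*c^2


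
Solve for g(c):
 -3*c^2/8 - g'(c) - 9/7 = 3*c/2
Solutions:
 g(c) = C1 - c^3/8 - 3*c^2/4 - 9*c/7


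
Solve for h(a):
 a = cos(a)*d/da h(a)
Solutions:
 h(a) = C1 + Integral(a/cos(a), a)


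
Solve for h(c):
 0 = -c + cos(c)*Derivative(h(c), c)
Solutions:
 h(c) = C1 + Integral(c/cos(c), c)


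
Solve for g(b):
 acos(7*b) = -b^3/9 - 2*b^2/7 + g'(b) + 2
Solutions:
 g(b) = C1 + b^4/36 + 2*b^3/21 + b*acos(7*b) - 2*b - sqrt(1 - 49*b^2)/7


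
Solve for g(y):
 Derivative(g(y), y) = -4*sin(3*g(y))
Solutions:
 g(y) = -acos((-C1 - exp(24*y))/(C1 - exp(24*y)))/3 + 2*pi/3
 g(y) = acos((-C1 - exp(24*y))/(C1 - exp(24*y)))/3


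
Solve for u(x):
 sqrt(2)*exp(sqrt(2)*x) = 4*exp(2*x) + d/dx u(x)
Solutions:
 u(x) = C1 - 2*exp(2*x) + exp(sqrt(2)*x)


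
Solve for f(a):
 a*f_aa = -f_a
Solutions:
 f(a) = C1 + C2*log(a)


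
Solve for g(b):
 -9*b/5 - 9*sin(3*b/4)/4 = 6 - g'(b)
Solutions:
 g(b) = C1 + 9*b^2/10 + 6*b - 3*cos(3*b/4)


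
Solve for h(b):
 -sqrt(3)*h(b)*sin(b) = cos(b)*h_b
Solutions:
 h(b) = C1*cos(b)^(sqrt(3))


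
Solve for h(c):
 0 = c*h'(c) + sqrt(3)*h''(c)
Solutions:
 h(c) = C1 + C2*erf(sqrt(2)*3^(3/4)*c/6)


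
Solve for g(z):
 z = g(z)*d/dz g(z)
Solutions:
 g(z) = -sqrt(C1 + z^2)
 g(z) = sqrt(C1 + z^2)


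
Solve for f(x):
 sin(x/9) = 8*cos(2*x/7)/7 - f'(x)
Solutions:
 f(x) = C1 + 4*sin(2*x/7) + 9*cos(x/9)


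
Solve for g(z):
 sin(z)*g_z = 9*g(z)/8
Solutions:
 g(z) = C1*(cos(z) - 1)^(9/16)/(cos(z) + 1)^(9/16)


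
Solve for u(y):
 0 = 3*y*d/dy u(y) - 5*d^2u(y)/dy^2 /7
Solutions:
 u(y) = C1 + C2*erfi(sqrt(210)*y/10)


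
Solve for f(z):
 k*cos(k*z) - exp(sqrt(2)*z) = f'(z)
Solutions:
 f(z) = C1 - sqrt(2)*exp(sqrt(2)*z)/2 + sin(k*z)


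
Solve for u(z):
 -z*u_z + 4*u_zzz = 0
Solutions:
 u(z) = C1 + Integral(C2*airyai(2^(1/3)*z/2) + C3*airybi(2^(1/3)*z/2), z)
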